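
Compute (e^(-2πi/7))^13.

Since ω_7^7 = 1, powers reduce modulo 7.
13 mod 7 = 6
So ω_7^13 = ω_7^6 = e^(-2πi·6/7)

ω_7^13 = ω_7^6 = 0.6235+0.7818i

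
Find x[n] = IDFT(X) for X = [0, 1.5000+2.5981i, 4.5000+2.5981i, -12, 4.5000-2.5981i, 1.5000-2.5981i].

x[n] = (1/6) Σ(k=0 to 5) X[k] · e^(2πikn/6)

Computing each x[n]:
x[0] = 0
x[1] = 0
x[2] = -3
x[3] = 3
x[4] = -3
x[5] = 3

x = [0, 0, -3, 3, -3, 3]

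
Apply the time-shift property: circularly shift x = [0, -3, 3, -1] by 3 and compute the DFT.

Time shift by 3: X_shifted[k] = ω_4^(3k) · X[k]
Shifted x = [-3, 3, -1, 0]

DFT(x[n-3]) = [-1, -2-3i, -7, -2+3i]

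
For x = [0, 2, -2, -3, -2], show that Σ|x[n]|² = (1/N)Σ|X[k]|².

Time domain:
Σ|x[n]|² = |0|² + |2|² + |-2|² + |-3|² + |-2|² = 21.0000

Frequency domain:
(1/5)Σ|X[k]|² = (1/5)(|-5|² + |4.0451-4.3920i|² + |-1.5451-1.4001i|² + |-1.5451+1.4001i|² + |4.0451+4.3920i|²) = (1/5)·105.0000 = 21.0000

Both sides agree, confirming Parseval's theorem.

Σ|x[n]|² = (1/N)Σ|X[k]|² = 21.0000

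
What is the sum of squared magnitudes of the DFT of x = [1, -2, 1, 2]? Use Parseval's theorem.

Parseval: Σ|x[n]|² = (1/N)Σ|X[k]|², so Σ|X[k]|² = N·Σ|x[n]|² = 4·10.0000

Σ|X[k]|² = N·Σ|x[n]|² = 4·10.0000 = 40.0000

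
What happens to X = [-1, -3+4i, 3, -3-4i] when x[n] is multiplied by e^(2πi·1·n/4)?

Modulation property: DFT(ω_4^(-1n)·x[n]) = X[(k-1) mod 4], so circularly shift X by 1 positions.

X[k-1] = [-3-4i, -1, -3+4i, 3]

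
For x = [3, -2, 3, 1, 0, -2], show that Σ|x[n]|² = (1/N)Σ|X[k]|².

Time domain:
Σ|x[n]|² = |3|² + |-2|² + |3|² + |1|² + |0|² + |-2|² = 27.0000

Frequency domain:
(1/6)Σ|X[k]|² = (1/6)(|3|² + |-1.5000-2.5981i|² + |4.5000+2.5981i|² + |9|² + |4.5000-2.5981i|² + |-1.5000+2.5981i|²) = (1/6)·162.0000 = 27.0000

Both sides agree, confirming Parseval's theorem.

Σ|x[n]|² = (1/N)Σ|X[k]|² = 27.0000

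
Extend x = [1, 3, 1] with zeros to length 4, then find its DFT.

Original 3-point DFT: [5, -1.0000-1.7321i, -1.0000+1.7321i]
Zero-padded 4-point DFT provides frequency interpolation.

DFT_4([x, 0, ...]) = [5, -3i, -1, 3i]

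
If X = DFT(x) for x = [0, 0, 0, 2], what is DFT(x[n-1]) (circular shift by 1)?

Time shift by 1: X_shifted[k] = ω_4^(1k) · X[k]
Shifted x = [2, 0, 0, 0]

DFT(x[n-1]) = [2, 2, 2, 2]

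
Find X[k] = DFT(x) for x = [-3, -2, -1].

X[k] = Σ(n=0 to 2) x[n] · ω_3^(nk)
where ω_3 = e^(-2πi/3)

Computing each X[k]:
X[0] = -6
X[1] = -1.5000+0.8660i
X[2] = -1.5000-0.8660i

X = [-6, -1.5000+0.8660i, -1.5000-0.8660i]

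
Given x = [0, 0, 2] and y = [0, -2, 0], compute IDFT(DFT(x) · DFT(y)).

(x ⊛ y)[n] = Σ(m=0 to 2) x[m] · y[(n-m) mod 3]

Computing each output sample:
(x ⊛ y)[0] = -4
(x ⊛ y)[1] = 0
(x ⊛ y)[2] = 0

x ⊛ y = [-4, 0, 0]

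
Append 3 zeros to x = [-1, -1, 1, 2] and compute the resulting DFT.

Original 4-point DFT: [1, -2+3i, -1, -2-3i]
Zero-padded 7-point DFT provides frequency interpolation.

DFT_7([x, 0, ...]) = [1, -3.6479-1.0609i, -0.4315+2.9725i, 0.0794-0.7341i, 0.0794+0.7341i, -0.4315-2.9725i, -3.6479+1.0609i]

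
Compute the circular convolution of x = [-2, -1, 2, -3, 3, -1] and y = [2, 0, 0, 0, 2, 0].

(x ⊛ y)[n] = Σ(m=0 to 5) x[m] · y[(n-m) mod 6]

Computing each output sample:
(x ⊛ y)[0] = 0
(x ⊛ y)[1] = -8
(x ⊛ y)[2] = 10
(x ⊛ y)[3] = -8
(x ⊛ y)[4] = 2
(x ⊛ y)[5] = -4

x ⊛ y = [0, -8, 10, -8, 2, -4]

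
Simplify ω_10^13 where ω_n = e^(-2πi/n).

Since ω_10^10 = 1, powers reduce modulo 10.
13 mod 10 = 3
So ω_10^13 = ω_10^3 = e^(-2πi·3/10)

ω_10^13 = ω_10^3 = -0.3090-0.9511i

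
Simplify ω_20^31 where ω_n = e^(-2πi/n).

Since ω_20^20 = 1, powers reduce modulo 20.
31 mod 20 = 11
So ω_20^31 = ω_20^11 = e^(-2πi·11/20)

ω_20^31 = ω_20^11 = -0.9511+0.3090i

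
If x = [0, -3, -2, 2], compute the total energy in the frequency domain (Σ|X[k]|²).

Parseval: Σ|x[n]|² = (1/N)Σ|X[k]|², so Σ|X[k]|² = N·Σ|x[n]|² = 4·17.0000

Σ|X[k]|² = N·Σ|x[n]|² = 4·17.0000 = 68.0000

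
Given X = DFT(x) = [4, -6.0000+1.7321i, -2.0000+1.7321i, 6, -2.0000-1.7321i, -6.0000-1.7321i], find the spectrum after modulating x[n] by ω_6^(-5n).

Modulation property: DFT(ω_6^(-5n)·x[n]) = X[(k-5) mod 6], so circularly shift X by 5 positions.

X[k-5] = [-6.0000+1.7321i, -2.0000+1.7321i, 6, -2.0000-1.7321i, -6.0000-1.7321i, 4]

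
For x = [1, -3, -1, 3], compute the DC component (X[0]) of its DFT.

X[0] = Σ(n=0 to 3) x[n] · ω_4^0 = Σ x[n]
= (1) + (-3) + (-1) + (3)

X[0] = 0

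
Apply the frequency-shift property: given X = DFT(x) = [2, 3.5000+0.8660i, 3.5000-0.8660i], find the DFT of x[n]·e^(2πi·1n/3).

Modulation property: DFT(ω_3^(-1n)·x[n]) = X[(k-1) mod 3], so circularly shift X by 1 positions.

X[k-1] = [3.5000-0.8660i, 2, 3.5000+0.8660i]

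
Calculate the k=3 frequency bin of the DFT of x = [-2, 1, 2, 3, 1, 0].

X[3] = Σ(n=0 to 5) x[n] · ω_6^(3n) where ω_6 = e^(-2πi/6)
= (-2)·ω_6^0 + (1)·ω_6^3 + (2)·ω_6^6 + (3)·ω_6^9 + (1)·ω_6^12 + (0)·ω_6^15

X[3] = -3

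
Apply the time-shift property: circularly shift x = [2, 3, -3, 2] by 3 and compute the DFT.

Time shift by 3: X_shifted[k] = ω_4^(3k) · X[k]
Shifted x = [3, -3, 2, 2]

DFT(x[n-3]) = [4, 1+5i, 6, 1-5i]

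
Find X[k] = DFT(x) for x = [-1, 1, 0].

X[k] = Σ(n=0 to 2) x[n] · ω_3^(nk)
where ω_3 = e^(-2πi/3)

Computing each X[k]:
X[0] = 0
X[1] = -1.5000-0.8660i
X[2] = -1.5000+0.8660i

X = [0, -1.5000-0.8660i, -1.5000+0.8660i]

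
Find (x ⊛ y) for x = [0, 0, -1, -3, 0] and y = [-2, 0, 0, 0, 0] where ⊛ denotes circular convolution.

(x ⊛ y)[n] = Σ(m=0 to 4) x[m] · y[(n-m) mod 5]

Computing each output sample:
(x ⊛ y)[0] = 0
(x ⊛ y)[1] = 0
(x ⊛ y)[2] = 2
(x ⊛ y)[3] = 6
(x ⊛ y)[4] = 0

x ⊛ y = [0, 0, 2, 6, 0]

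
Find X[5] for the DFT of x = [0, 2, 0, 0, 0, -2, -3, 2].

X[5] = Σ(n=0 to 7) x[n] · ω_8^(5n) where ω_8 = e^(-2πi/8)
= (0)·ω_8^0 + (2)·ω_8^5 + (0)·ω_8^10 + (0)·ω_8^15 + (0)·ω_8^20 + (-2)·ω_8^25 + (-3)·ω_8^30 + (2)·ω_8^35

X[5] = -4.2426-1.5858i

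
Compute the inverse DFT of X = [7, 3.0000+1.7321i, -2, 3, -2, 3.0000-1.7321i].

x[n] = (1/6) Σ(k=0 to 5) X[k] · e^(2πikn/6)

Computing each x[n]:
x[0] = 2
x[1] = 1
x[2] = 1
x[3] = -1
x[4] = 2
x[5] = 2

x = [2, 1, 1, -1, 2, 2]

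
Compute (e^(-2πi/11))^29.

Since ω_11^11 = 1, powers reduce modulo 11.
29 mod 11 = 7
So ω_11^29 = ω_11^7 = e^(-2πi·7/11)

ω_11^29 = ω_11^7 = -0.6549+0.7557i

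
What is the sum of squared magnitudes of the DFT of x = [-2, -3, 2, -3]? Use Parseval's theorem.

Parseval: Σ|x[n]|² = (1/N)Σ|X[k]|², so Σ|X[k]|² = N·Σ|x[n]|² = 4·26.0000

Σ|X[k]|² = N·Σ|x[n]|² = 4·26.0000 = 104.0000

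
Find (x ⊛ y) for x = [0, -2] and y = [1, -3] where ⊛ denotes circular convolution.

(x ⊛ y)[n] = Σ(m=0 to 1) x[m] · y[(n-m) mod 2]

Computing each output sample:
(x ⊛ y)[0] = 6
(x ⊛ y)[1] = -2

x ⊛ y = [6, -2]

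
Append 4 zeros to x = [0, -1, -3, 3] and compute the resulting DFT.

Original 4-point DFT: [-1, 3+4i, -5, 3-4i]
Zero-padded 8-point DFT provides frequency interpolation.

DFT_8([x, 0, ...]) = [-1, -2.8284+1.5858i, 3+4i, 2.8284-4.4142i, -5, 2.8284+4.4142i, 3-4i, -2.8284-1.5858i]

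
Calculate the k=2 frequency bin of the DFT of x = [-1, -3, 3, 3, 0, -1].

X[2] = Σ(n=0 to 5) x[n] · ω_6^(2n) where ω_6 = e^(-2πi/6)
= (-1)·ω_6^0 + (-3)·ω_6^2 + (3)·ω_6^4 + (3)·ω_6^6 + (0)·ω_6^8 + (-1)·ω_6^10

X[2] = 2.5000+4.3301i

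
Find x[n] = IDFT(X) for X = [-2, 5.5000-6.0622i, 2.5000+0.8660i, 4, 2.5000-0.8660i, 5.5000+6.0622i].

x[n] = (1/6) Σ(k=0 to 5) X[k] · e^(2πikn/6)

Computing each x[n]:
x[0] = 3
x[1] = 1
x[2] = 1
x[3] = -2
x[4] = -3
x[5] = -2

x = [3, 1, 1, -2, -3, -2]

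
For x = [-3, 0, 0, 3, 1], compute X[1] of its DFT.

X[1] = Σ(n=0 to 4) x[n] · ω_5^(1n) where ω_5 = e^(-2πi/5)
= (-3)·ω_5^0 + (0)·ω_5^1 + (0)·ω_5^2 + (3)·ω_5^3 + (1)·ω_5^4

X[1] = -5.1180+2.7144i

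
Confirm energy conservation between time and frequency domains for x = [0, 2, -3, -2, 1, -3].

Time domain:
Σ|x[n]|² = |0|² + |2|² + |-3|² + |-2|² + |1|² + |-3|² = 27.0000

Frequency domain:
(1/6)Σ|X[k]|² = (1/6)(|-5|² + |2.5000-0.8660i|² + |-0.5000-7.7942i|² + |1|² + |-0.5000+7.7942i|² + |2.5000+0.8660i|²) = (1/6)·162.0000 = 27.0000

Both sides agree, confirming Parseval's theorem.

Σ|x[n]|² = (1/N)Σ|X[k]|² = 27.0000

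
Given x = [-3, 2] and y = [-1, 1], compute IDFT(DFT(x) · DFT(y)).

(x ⊛ y)[n] = Σ(m=0 to 1) x[m] · y[(n-m) mod 2]

Computing each output sample:
(x ⊛ y)[0] = 5
(x ⊛ y)[1] = -5

x ⊛ y = [5, -5]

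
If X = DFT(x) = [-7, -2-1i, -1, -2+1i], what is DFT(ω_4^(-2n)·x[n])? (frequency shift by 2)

Modulation property: DFT(ω_4^(-2n)·x[n]) = X[(k-2) mod 4], so circularly shift X by 2 positions.

X[k-2] = [-1, -2+1i, -7, -2-1i]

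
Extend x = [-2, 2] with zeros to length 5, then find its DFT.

Original 2-point DFT: [0, -4]
Zero-padded 5-point DFT provides frequency interpolation.

DFT_5([x, 0, ...]) = [0, -1.3820-1.9021i, -3.6180-1.1756i, -3.6180+1.1756i, -1.3820+1.9021i]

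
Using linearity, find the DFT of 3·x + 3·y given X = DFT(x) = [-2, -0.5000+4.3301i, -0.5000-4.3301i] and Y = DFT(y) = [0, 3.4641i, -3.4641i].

By linearity: DFT(3x + 3y) = 3·DFT(x) + 3·DFT(y)
= 3·[-2, -0.5000+4.3301i, -0.5000-4.3301i] + 3·[0, 3.4641i, -3.4641i]

Computing element-wise:
Z[0] = 3·(-2) + 3·(0) = -6
Z[1] = 3·(-0.5000+4.3301i) + 3·(3.4641i) = -1.5000+23.3826i
Z[2] = 3·(-0.5000-4.3301i) + 3·(-3.4641i) = -1.5000-23.3826i

DFT(3x + 3y) = 3·X + 3·Y = [-6, -1.5000+23.3826i, -1.5000-23.3826i]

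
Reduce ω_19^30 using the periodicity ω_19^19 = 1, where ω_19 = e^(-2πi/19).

Since ω_19^19 = 1, powers reduce modulo 19.
30 mod 19 = 11
So ω_19^30 = ω_19^11 = e^(-2πi·11/19)

ω_19^30 = ω_19^11 = -0.8795+0.4759i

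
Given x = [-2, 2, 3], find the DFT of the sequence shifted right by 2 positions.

Time shift by 2: X_shifted[k] = ω_3^(2k) · X[k]
Shifted x = [2, 3, -2]

DFT(x[n-2]) = [3, 1.5000-4.3301i, 1.5000+4.3301i]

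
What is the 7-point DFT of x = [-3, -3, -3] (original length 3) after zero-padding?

Original 3-point DFT: [-9, 0, 0]
Zero-padded 7-point DFT provides frequency interpolation.

DFT_7([x, 0, ...]) = [-9, -4.2029+5.2703i, 0.3705+1.6231i, -2.1676-1.0438i, -2.1676+1.0438i, 0.3705-1.6231i, -4.2029-5.2703i]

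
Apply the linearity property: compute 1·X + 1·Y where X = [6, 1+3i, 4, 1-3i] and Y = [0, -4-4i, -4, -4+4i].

By linearity: DFT(1x + 1y) = 1·DFT(x) + 1·DFT(y)
= 1·[6, 1+3i, 4, 1-3i] + 1·[0, -4-4i, -4, -4+4i]

Computing element-wise:
Z[0] = 1·(6) + 1·(0) = 6
Z[1] = 1·(1+3i) + 1·(-4-4i) = -3-1i
Z[2] = 1·(4) + 1·(-4) = 0
Z[3] = 1·(1-3i) + 1·(-4+4i) = -3+1i

DFT(1x + 1y) = 1·X + 1·Y = [6, -3-1i, 0, -3+1i]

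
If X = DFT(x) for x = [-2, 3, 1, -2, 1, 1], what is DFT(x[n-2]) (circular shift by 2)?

Time shift by 2: X_shifted[k] = ω_6^(2k) · X[k]
Shifted x = [1, 1, -2, 3, 1, -2]

DFT(x[n-2]) = [2, -2, 5.0000-5.1962i, -2, 5.0000+5.1962i, -2]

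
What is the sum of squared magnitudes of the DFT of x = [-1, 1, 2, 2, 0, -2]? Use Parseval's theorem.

Parseval: Σ|x[n]|² = (1/N)Σ|X[k]|², so Σ|X[k]|² = N·Σ|x[n]|² = 6·14.0000

Σ|X[k]|² = N·Σ|x[n]|² = 6·14.0000 = 84.0000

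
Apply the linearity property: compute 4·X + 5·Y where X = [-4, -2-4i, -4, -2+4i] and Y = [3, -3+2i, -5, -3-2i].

By linearity: DFT(4x + 5y) = 4·DFT(x) + 5·DFT(y)
= 4·[-4, -2-4i, -4, -2+4i] + 5·[3, -3+2i, -5, -3-2i]

Computing element-wise:
Z[0] = 4·(-4) + 5·(3) = -1
Z[1] = 4·(-2-4i) + 5·(-3+2i) = -23-6i
Z[2] = 4·(-4) + 5·(-5) = -41
Z[3] = 4·(-2+4i) + 5·(-3-2i) = -23+6i

DFT(4x + 5y) = 4·X + 5·Y = [-1, -23-6i, -41, -23+6i]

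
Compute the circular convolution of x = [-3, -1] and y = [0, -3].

(x ⊛ y)[n] = Σ(m=0 to 1) x[m] · y[(n-m) mod 2]

Computing each output sample:
(x ⊛ y)[0] = 3
(x ⊛ y)[1] = 9

x ⊛ y = [3, 9]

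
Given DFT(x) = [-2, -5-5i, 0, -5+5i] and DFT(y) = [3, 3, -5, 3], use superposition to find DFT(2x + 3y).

By linearity: DFT(2x + 3y) = 2·DFT(x) + 3·DFT(y)
= 2·[-2, -5-5i, 0, -5+5i] + 3·[3, 3, -5, 3]

Computing element-wise:
Z[0] = 2·(-2) + 3·(3) = 5
Z[1] = 2·(-5-5i) + 3·(3) = -1-10i
Z[2] = 2·(0) + 3·(-5) = -15
Z[3] = 2·(-5+5i) + 3·(3) = -1+10i

DFT(2x + 3y) = 2·X + 3·Y = [5, -1-10i, -15, -1+10i]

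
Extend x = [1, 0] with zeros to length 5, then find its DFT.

Original 2-point DFT: [1, 1]
Zero-padded 5-point DFT provides frequency interpolation.

DFT_5([x, 0, ...]) = [1, 1, 1, 1, 1]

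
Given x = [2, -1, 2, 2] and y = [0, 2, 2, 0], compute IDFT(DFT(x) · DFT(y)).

(x ⊛ y)[n] = Σ(m=0 to 3) x[m] · y[(n-m) mod 4]

Computing each output sample:
(x ⊛ y)[0] = 8
(x ⊛ y)[1] = 8
(x ⊛ y)[2] = 2
(x ⊛ y)[3] = 2

x ⊛ y = [8, 8, 2, 2]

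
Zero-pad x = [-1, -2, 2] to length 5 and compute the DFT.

Original 3-point DFT: [-1, -1.0000+3.4641i, -1.0000-3.4641i]
Zero-padded 5-point DFT provides frequency interpolation.

DFT_5([x, 0, ...]) = [-1, -3.2361+0.7265i, 1.2361+3.0777i, 1.2361-3.0777i, -3.2361-0.7265i]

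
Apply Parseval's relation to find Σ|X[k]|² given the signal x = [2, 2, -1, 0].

Parseval: Σ|x[n]|² = (1/N)Σ|X[k]|², so Σ|X[k]|² = N·Σ|x[n]|² = 4·9.0000

Σ|X[k]|² = N·Σ|x[n]|² = 4·9.0000 = 36.0000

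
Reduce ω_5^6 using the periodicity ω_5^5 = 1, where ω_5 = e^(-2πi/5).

Since ω_5^5 = 1, powers reduce modulo 5.
6 mod 5 = 1
So ω_5^6 = ω_5^1 = e^(-2πi·1/5)

ω_5^6 = ω_5^1 = 0.3090-0.9511i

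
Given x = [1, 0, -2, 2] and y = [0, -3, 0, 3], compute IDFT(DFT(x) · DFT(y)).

(x ⊛ y)[n] = Σ(m=0 to 3) x[m] · y[(n-m) mod 4]

Computing each output sample:
(x ⊛ y)[0] = -6
(x ⊛ y)[1] = -9
(x ⊛ y)[2] = 6
(x ⊛ y)[3] = 9

x ⊛ y = [-6, -9, 6, 9]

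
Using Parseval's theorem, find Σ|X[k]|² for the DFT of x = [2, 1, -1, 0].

Parseval: Σ|x[n]|² = (1/N)Σ|X[k]|², so Σ|X[k]|² = N·Σ|x[n]|² = 4·6.0000

Σ|X[k]|² = N·Σ|x[n]|² = 4·6.0000 = 24.0000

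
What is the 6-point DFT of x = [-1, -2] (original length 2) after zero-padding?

Original 2-point DFT: [-3, 1]
Zero-padded 6-point DFT provides frequency interpolation.

DFT_6([x, 0, ...]) = [-3, -2.0000+1.7321i, 1.7321i, 1, -1.7321i, -2.0000-1.7321i]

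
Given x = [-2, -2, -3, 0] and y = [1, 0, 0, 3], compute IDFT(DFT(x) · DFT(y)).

(x ⊛ y)[n] = Σ(m=0 to 3) x[m] · y[(n-m) mod 4]

Computing each output sample:
(x ⊛ y)[0] = -8
(x ⊛ y)[1] = -11
(x ⊛ y)[2] = -3
(x ⊛ y)[3] = -6

x ⊛ y = [-8, -11, -3, -6]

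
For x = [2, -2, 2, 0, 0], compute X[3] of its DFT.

X[3] = Σ(n=0 to 4) x[n] · ω_5^(3n) where ω_5 = e^(-2πi/5)
= (2)·ω_5^0 + (-2)·ω_5^3 + (2)·ω_5^6 + (0)·ω_5^9 + (0)·ω_5^12

X[3] = 4.2361-3.0777i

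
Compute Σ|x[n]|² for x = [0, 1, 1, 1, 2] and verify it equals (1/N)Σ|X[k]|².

Time domain:
Σ|x[n]|² = |0|² + |1|² + |1|² + |1|² + |2|² = 7.0000

Frequency domain:
(1/5)Σ|X[k]|² = (1/5)(|5|² + |-0.6910+0.9511i|² + |-1.8090+0.5878i|² + |-1.8090-0.5878i|² + |-0.6910-0.9511i|²) = (1/5)·35.0000 = 7.0000

Both sides agree, confirming Parseval's theorem.

Σ|x[n]|² = (1/N)Σ|X[k]|² = 7.0000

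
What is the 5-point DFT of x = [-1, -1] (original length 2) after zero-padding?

Original 2-point DFT: [-2, 0]
Zero-padded 5-point DFT provides frequency interpolation.

DFT_5([x, 0, ...]) = [-2, -1.3090+0.9511i, -0.1910+0.5878i, -0.1910-0.5878i, -1.3090-0.9511i]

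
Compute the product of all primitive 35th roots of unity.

The primitive 35th roots of unity are ω_35^k for k coprime to 35: k ∈ {1, 2, 3, 4, 6, 8, 9, 11, 12, 13, 16, 17, 18, 19, 22, 23, 24, 26, 27, 29, 31, 32, 33, 34}
Their product equals the constant term of the cyclotomic polynomial Φ_35(x) up to sign.
For n ≥ 3, the product of all primitive nth roots of unity is 1. (For n=1 it is 1; for n=2 it is -1.)

1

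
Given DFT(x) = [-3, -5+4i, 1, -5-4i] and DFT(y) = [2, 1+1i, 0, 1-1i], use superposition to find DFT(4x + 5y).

By linearity: DFT(4x + 5y) = 4·DFT(x) + 5·DFT(y)
= 4·[-3, -5+4i, 1, -5-4i] + 5·[2, 1+1i, 0, 1-1i]

Computing element-wise:
Z[0] = 4·(-3) + 5·(2) = -2
Z[1] = 4·(-5+4i) + 5·(1+1i) = -15+21i
Z[2] = 4·(1) + 5·(0) = 4
Z[3] = 4·(-5-4i) + 5·(1-1i) = -15-21i

DFT(4x + 5y) = 4·X + 5·Y = [-2, -15+21i, 4, -15-21i]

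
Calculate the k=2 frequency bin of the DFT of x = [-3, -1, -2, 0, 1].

X[2] = Σ(n=0 to 4) x[n] · ω_5^(2n) where ω_5 = e^(-2πi/5)
= (-3)·ω_5^0 + (-1)·ω_5^2 + (-2)·ω_5^4 + (0)·ω_5^6 + (1)·ω_5^8

X[2] = -3.6180-0.7265i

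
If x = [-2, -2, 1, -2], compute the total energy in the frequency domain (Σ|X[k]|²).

Parseval: Σ|x[n]|² = (1/N)Σ|X[k]|², so Σ|X[k]|² = N·Σ|x[n]|² = 4·13.0000

Σ|X[k]|² = N·Σ|x[n]|² = 4·13.0000 = 52.0000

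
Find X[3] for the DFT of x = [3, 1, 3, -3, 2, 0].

X[3] = Σ(n=0 to 5) x[n] · ω_6^(3n) where ω_6 = e^(-2πi/6)
= (3)·ω_6^0 + (1)·ω_6^3 + (3)·ω_6^6 + (-3)·ω_6^9 + (2)·ω_6^12 + (0)·ω_6^15

X[3] = 10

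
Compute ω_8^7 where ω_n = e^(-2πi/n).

ω_8^7 = e^(-2πi·7/8)
= cos(-2π·7/8) + i·sin(-2π·7/8)
= cos(-14π/8) + i·sin(-14π/8)

ω_8^7 = cos(-14π/8) + i·sin(-14π/8) = 0.7071+0.7071i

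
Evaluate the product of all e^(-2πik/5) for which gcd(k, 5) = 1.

The primitive 5th roots of unity are ω_5^k for k coprime to 5: k ∈ {1, 2, 3, 4}
Their product equals the constant term of the cyclotomic polynomial Φ_5(x) up to sign.
For n ≥ 3, the product of all primitive nth roots of unity is 1. (For n=1 it is 1; for n=2 it is -1.)

1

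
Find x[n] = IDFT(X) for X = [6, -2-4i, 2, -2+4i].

x[n] = (1/4) Σ(k=0 to 3) X[k] · e^(2πikn/4)

Computing each x[n]:
x[0] = 1
x[1] = 3
x[2] = 3
x[3] = -1

x = [1, 3, 3, -1]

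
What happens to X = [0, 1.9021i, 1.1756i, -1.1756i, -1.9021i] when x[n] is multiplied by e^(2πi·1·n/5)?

Modulation property: DFT(ω_5^(-1n)·x[n]) = X[(k-1) mod 5], so circularly shift X by 1 positions.

X[k-1] = [-1.9021i, 0, 1.9021i, 1.1756i, -1.1756i]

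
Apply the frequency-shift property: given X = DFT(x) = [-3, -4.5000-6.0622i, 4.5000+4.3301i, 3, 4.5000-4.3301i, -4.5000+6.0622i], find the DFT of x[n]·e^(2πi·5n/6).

Modulation property: DFT(ω_6^(-5n)·x[n]) = X[(k-5) mod 6], so circularly shift X by 5 positions.

X[k-5] = [-4.5000-6.0622i, 4.5000+4.3301i, 3, 4.5000-4.3301i, -4.5000+6.0622i, -3]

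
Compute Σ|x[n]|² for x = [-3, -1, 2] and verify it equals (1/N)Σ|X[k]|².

Time domain:
Σ|x[n]|² = |-3|² + |-1|² + |2|² = 14.0000

Frequency domain:
(1/3)Σ|X[k]|² = (1/3)(|-2|² + |-3.5000+2.5981i|² + |-3.5000-2.5981i|²) = (1/3)·42.0000 = 14.0000

Both sides agree, confirming Parseval's theorem.

Σ|x[n]|² = (1/N)Σ|X[k]|² = 14.0000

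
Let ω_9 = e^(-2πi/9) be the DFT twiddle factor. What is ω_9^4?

ω_9^4 = e^(-2πi·4/9)
= cos(-2π·4/9) + i·sin(-2π·4/9)
= cos(-8π/9) + i·sin(-8π/9)

ω_9^4 = cos(-8π/9) + i·sin(-8π/9) = -0.9397-0.3420i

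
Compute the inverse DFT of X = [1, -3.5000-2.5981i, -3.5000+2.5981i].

x[n] = (1/3) Σ(k=0 to 2) X[k] · e^(2πikn/3)

Computing each x[n]:
x[0] = -2
x[1] = 3
x[2] = 0

x = [-2, 3, 0]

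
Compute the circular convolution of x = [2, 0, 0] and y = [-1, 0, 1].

(x ⊛ y)[n] = Σ(m=0 to 2) x[m] · y[(n-m) mod 3]

Computing each output sample:
(x ⊛ y)[0] = -2
(x ⊛ y)[1] = 0
(x ⊛ y)[2] = 2

x ⊛ y = [-2, 0, 2]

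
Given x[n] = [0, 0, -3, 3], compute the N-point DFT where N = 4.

X[k] = Σ(n=0 to 3) x[n] · ω_4^(nk)
where ω_4 = e^(-2πi/4)

Computing each X[k]:
X[0] = 0
X[1] = 3+3i
X[2] = -6
X[3] = 3-3i

X = [0, 3+3i, -6, 3-3i]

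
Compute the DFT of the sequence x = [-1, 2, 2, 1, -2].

X[k] = Σ(n=0 to 4) x[n] · ω_5^(nk)
where ω_5 = e^(-2πi/5)

Computing each X[k]:
X[0] = 2
X[1] = -3.4271-4.3920i
X[2] = -0.0729-1.4001i
X[3] = -0.0729+1.4001i
X[4] = -3.4271+4.3920i

X = [2, -3.4271-4.3920i, -0.0729-1.4001i, -0.0729+1.4001i, -3.4271+4.3920i]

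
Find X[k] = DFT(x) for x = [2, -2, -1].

X[k] = Σ(n=0 to 2) x[n] · ω_3^(nk)
where ω_3 = e^(-2πi/3)

Computing each X[k]:
X[0] = -1
X[1] = 3.5000+0.8660i
X[2] = 3.5000-0.8660i

X = [-1, 3.5000+0.8660i, 3.5000-0.8660i]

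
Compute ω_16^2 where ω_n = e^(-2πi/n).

ω_16^2 = e^(-2πi·2/16)
= cos(-2π·2/16) + i·sin(-2π·2/16)
= cos(-4π/16) + i·sin(-4π/16)

ω_16^2 = cos(-4π/16) + i·sin(-4π/16) = 0.7071-0.7071i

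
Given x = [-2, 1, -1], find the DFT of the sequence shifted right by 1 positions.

Time shift by 1: X_shifted[k] = ω_3^(1k) · X[k]
Shifted x = [-1, -2, 1]

DFT(x[n-1]) = [-2, -0.5000+2.5981i, -0.5000-2.5981i]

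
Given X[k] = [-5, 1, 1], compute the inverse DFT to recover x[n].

x[n] = (1/3) Σ(k=0 to 2) X[k] · e^(2πikn/3)

Computing each x[n]:
x[0] = -1
x[1] = -2
x[2] = -2

x = [-1, -2, -2]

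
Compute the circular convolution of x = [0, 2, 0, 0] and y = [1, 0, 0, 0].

(x ⊛ y)[n] = Σ(m=0 to 3) x[m] · y[(n-m) mod 4]

Computing each output sample:
(x ⊛ y)[0] = 0
(x ⊛ y)[1] = 2
(x ⊛ y)[2] = 0
(x ⊛ y)[3] = 0

x ⊛ y = [0, 2, 0, 0]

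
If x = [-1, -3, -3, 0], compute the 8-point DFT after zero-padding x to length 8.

Original 4-point DFT: [-7, 2+3i, -1, 2-3i]
Zero-padded 8-point DFT provides frequency interpolation.

DFT_8([x, 0, ...]) = [-7, -3.1213+5.1213i, 2+3i, 1.1213-0.8787i, -1, 1.1213+0.8787i, 2-3i, -3.1213-5.1213i]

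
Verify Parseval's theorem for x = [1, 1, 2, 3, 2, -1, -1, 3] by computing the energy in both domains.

Time domain:
Σ|x[n]|² = |1|² + |1|² + |2|² + |3|² + |2|² + |-1|² + |-1|² + |3|² = 30.0000

Frequency domain:
(1/8)Σ|X[k]|² = (1/8)(|10|² + |0.4142-4.4142i|² + |2+6i|² + |-2.4142+1.5858i|² + |-2|² + |-2.4142-1.5858i|² + |2-6i|² + |0.4142+4.4142i|²) = (1/8)·240.0000 = 30.0000

Both sides agree, confirming Parseval's theorem.

Σ|x[n]|² = (1/N)Σ|X[k]|² = 30.0000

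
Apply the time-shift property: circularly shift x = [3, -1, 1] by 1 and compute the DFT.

Time shift by 1: X_shifted[k] = ω_3^(1k) · X[k]
Shifted x = [1, 3, -1]

DFT(x[n-1]) = [3, -3.4641i, 3.4641i]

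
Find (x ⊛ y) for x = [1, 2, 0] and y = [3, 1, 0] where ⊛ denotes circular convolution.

(x ⊛ y)[n] = Σ(m=0 to 2) x[m] · y[(n-m) mod 3]

Computing each output sample:
(x ⊛ y)[0] = 3
(x ⊛ y)[1] = 7
(x ⊛ y)[2] = 2

x ⊛ y = [3, 7, 2]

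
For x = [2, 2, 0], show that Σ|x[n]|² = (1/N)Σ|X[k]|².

Time domain:
Σ|x[n]|² = |2|² + |2|² + |0|² = 8.0000

Frequency domain:
(1/3)Σ|X[k]|² = (1/3)(|4|² + |1.0000-1.7321i|² + |1.0000+1.7321i|²) = (1/3)·24.0000 = 8.0000

Both sides agree, confirming Parseval's theorem.

Σ|x[n]|² = (1/N)Σ|X[k]|² = 8.0000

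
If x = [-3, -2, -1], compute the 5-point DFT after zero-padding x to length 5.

Original 3-point DFT: [-6, -1.5000+0.8660i, -1.5000-0.8660i]
Zero-padded 5-point DFT provides frequency interpolation.

DFT_5([x, 0, ...]) = [-6, -2.8090+2.4899i, -1.6910+0.2245i, -1.6910-0.2245i, -2.8090-2.4899i]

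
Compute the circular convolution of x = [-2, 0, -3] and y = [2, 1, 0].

(x ⊛ y)[n] = Σ(m=0 to 2) x[m] · y[(n-m) mod 3]

Computing each output sample:
(x ⊛ y)[0] = -7
(x ⊛ y)[1] = -2
(x ⊛ y)[2] = -6

x ⊛ y = [-7, -2, -6]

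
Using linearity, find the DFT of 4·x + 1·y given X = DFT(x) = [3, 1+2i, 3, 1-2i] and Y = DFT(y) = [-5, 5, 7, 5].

By linearity: DFT(4x + 1y) = 4·DFT(x) + 1·DFT(y)
= 4·[3, 1+2i, 3, 1-2i] + 1·[-5, 5, 7, 5]

Computing element-wise:
Z[0] = 4·(3) + 1·(-5) = 7
Z[1] = 4·(1+2i) + 1·(5) = 9+8i
Z[2] = 4·(3) + 1·(7) = 19
Z[3] = 4·(1-2i) + 1·(5) = 9-8i

DFT(4x + 1y) = 4·X + 1·Y = [7, 9+8i, 19, 9-8i]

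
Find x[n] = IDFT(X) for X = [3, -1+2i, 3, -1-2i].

x[n] = (1/4) Σ(k=0 to 3) X[k] · e^(2πikn/4)

Computing each x[n]:
x[0] = 1
x[1] = -1
x[2] = 2
x[3] = 1

x = [1, -1, 2, 1]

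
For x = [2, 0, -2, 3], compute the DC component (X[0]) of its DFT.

X[0] = Σ(n=0 to 3) x[n] · ω_4^0 = Σ x[n]
= (2) + (0) + (-2) + (3)

X[0] = 3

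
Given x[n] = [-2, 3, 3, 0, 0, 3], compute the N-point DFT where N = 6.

X[k] = Σ(n=0 to 5) x[n] · ω_6^(nk)
where ω_6 = e^(-2πi/6)

Computing each X[k]:
X[0] = 7
X[1] = -0.5000-2.5981i
X[2] = -6.5000+2.5981i
X[3] = -5
X[4] = -6.5000-2.5981i
X[5] = -0.5000+2.5981i

X = [7, -0.5000-2.5981i, -6.5000+2.5981i, -5, -6.5000-2.5981i, -0.5000+2.5981i]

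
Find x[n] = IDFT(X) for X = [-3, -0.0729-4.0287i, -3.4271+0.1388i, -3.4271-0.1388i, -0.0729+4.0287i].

x[n] = (1/5) Σ(k=0 to 4) X[k] · e^(2πikn/5)

Computing each x[n]:
x[0] = -2
x[1] = 2
x[2] = 0
x[3] = -2
x[4] = -1

x = [-2, 2, 0, -2, -1]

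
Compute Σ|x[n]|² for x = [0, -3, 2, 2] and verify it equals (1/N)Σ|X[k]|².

Time domain:
Σ|x[n]|² = |0|² + |-3|² + |2|² + |2|² = 17.0000

Frequency domain:
(1/4)Σ|X[k]|² = (1/4)(|1|² + |-2+5i|² + |3|² + |-2-5i|²) = (1/4)·68.0000 = 17.0000

Both sides agree, confirming Parseval's theorem.

Σ|x[n]|² = (1/N)Σ|X[k]|² = 17.0000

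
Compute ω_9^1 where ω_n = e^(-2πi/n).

ω_9^1 = e^(-2πi·1/9)
= cos(-2π·1/9) + i·sin(-2π·1/9)
= cos(-2π/9) + i·sin(-2π/9)

ω_9^1 = cos(-2π/9) + i·sin(-2π/9) = 0.7660-0.6428i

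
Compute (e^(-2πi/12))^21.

Since ω_12^12 = 1, powers reduce modulo 12.
21 mod 12 = 9
So ω_12^21 = ω_12^9 = e^(-2πi·9/12)

ω_12^21 = ω_12^9 = 1i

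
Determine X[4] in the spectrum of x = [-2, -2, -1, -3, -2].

X[4] = Σ(n=0 to 4) x[n] · ω_5^(4n) where ω_5 = e^(-2πi/5)
= (-2)·ω_5^0 + (-2)·ω_5^4 + (-1)·ω_5^8 + (-3)·ω_5^12 + (-2)·ω_5^16

X[4] = 1.1756i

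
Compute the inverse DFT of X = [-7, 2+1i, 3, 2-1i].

x[n] = (1/4) Σ(k=0 to 3) X[k] · e^(2πikn/4)

Computing each x[n]:
x[0] = 0
x[1] = -3
x[2] = -2
x[3] = -2

x = [0, -3, -2, -2]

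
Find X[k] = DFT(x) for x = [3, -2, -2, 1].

X[k] = Σ(n=0 to 3) x[n] · ω_4^(nk)
where ω_4 = e^(-2πi/4)

Computing each X[k]:
X[0] = 0
X[1] = 5+3i
X[2] = 2
X[3] = 5-3i

X = [0, 5+3i, 2, 5-3i]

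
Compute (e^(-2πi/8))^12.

Since ω_8^8 = 1, powers reduce modulo 8.
12 mod 8 = 4
So ω_8^12 = ω_8^4 = e^(-2πi·4/8)

ω_8^12 = ω_8^4 = -1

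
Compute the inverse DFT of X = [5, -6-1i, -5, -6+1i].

x[n] = (1/4) Σ(k=0 to 3) X[k] · e^(2πikn/4)

Computing each x[n]:
x[0] = -3
x[1] = 3
x[2] = 3
x[3] = 2

x = [-3, 3, 3, 2]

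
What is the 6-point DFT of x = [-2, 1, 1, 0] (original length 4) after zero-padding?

Original 4-point DFT: [0, -3-1i, -2, -3+1i]
Zero-padded 6-point DFT provides frequency interpolation.

DFT_6([x, 0, ...]) = [0, -2.0000-1.7321i, -3, -2, -3, -2.0000+1.7321i]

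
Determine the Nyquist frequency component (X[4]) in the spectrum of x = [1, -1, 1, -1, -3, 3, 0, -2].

X[4] = Σ(n=0 to 7) x[n] · ω_8^(4n) where ω_8 = e^(-2πi/8)
= (1)·ω_8^0 + (-1)·ω_8^4 + (1)·ω_8^8 + (-1)·ω_8^12 + (-3)·ω_8^16 + (3)·ω_8^20 + (0)·ω_8^24 + (-2)·ω_8^28

X[4] = 0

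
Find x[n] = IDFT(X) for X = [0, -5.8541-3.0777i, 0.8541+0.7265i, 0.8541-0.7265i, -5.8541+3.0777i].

x[n] = (1/5) Σ(k=0 to 4) X[k] · e^(2πikn/5)

Computing each x[n]:
x[0] = -2
x[1] = 0
x[2] = 3
x[3] = 1
x[4] = -2

x = [-2, 0, 3, 1, -2]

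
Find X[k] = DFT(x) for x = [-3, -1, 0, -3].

X[k] = Σ(n=0 to 3) x[n] · ω_4^(nk)
where ω_4 = e^(-2πi/4)

Computing each X[k]:
X[0] = -7
X[1] = -3-2i
X[2] = 1
X[3] = -3+2i

X = [-7, -3-2i, 1, -3+2i]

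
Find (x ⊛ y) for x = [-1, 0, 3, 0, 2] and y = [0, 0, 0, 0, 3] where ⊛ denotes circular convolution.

(x ⊛ y)[n] = Σ(m=0 to 4) x[m] · y[(n-m) mod 5]

Computing each output sample:
(x ⊛ y)[0] = 0
(x ⊛ y)[1] = 9
(x ⊛ y)[2] = 0
(x ⊛ y)[3] = 6
(x ⊛ y)[4] = -3

x ⊛ y = [0, 9, 0, 6, -3]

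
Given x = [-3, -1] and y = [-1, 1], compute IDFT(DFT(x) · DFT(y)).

(x ⊛ y)[n] = Σ(m=0 to 1) x[m] · y[(n-m) mod 2]

Computing each output sample:
(x ⊛ y)[0] = 2
(x ⊛ y)[1] = -2

x ⊛ y = [2, -2]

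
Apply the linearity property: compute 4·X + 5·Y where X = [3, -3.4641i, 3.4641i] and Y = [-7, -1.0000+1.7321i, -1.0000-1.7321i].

By linearity: DFT(4x + 5y) = 4·DFT(x) + 5·DFT(y)
= 4·[3, -3.4641i, 3.4641i] + 5·[-7, -1.0000+1.7321i, -1.0000-1.7321i]

Computing element-wise:
Z[0] = 4·(3) + 5·(-7) = -23
Z[1] = 4·(-3.4641i) + 5·(-1.0000+1.7321i) = -5.0000-5.1959i
Z[2] = 4·(3.4641i) + 5·(-1.0000-1.7321i) = -5.0000+5.1959i

DFT(4x + 5y) = 4·X + 5·Y = [-23, -5.0000-5.1959i, -5.0000+5.1959i]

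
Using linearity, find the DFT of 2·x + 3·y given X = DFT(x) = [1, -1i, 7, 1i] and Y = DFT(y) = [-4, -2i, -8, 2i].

By linearity: DFT(2x + 3y) = 2·DFT(x) + 3·DFT(y)
= 2·[1, -1i, 7, 1i] + 3·[-4, -2i, -8, 2i]

Computing element-wise:
Z[0] = 2·(1) + 3·(-4) = -10
Z[1] = 2·(-1i) + 3·(-2i) = -8i
Z[2] = 2·(7) + 3·(-8) = -10
Z[3] = 2·(1i) + 3·(2i) = 8i

DFT(2x + 3y) = 2·X + 3·Y = [-10, -8i, -10, 8i]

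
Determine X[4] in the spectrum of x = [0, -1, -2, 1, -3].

X[4] = Σ(n=0 to 4) x[n] · ω_5^(4n) where ω_5 = e^(-2πi/5)
= (0)·ω_5^0 + (-1)·ω_5^4 + (-2)·ω_5^8 + (1)·ω_5^12 + (-3)·ω_5^16

X[4] = -0.4271+0.1388i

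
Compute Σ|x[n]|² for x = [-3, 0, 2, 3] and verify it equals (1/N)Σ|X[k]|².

Time domain:
Σ|x[n]|² = |-3|² + |0|² + |2|² + |3|² = 22.0000

Frequency domain:
(1/4)Σ|X[k]|² = (1/4)(|2|² + |-5+3i|² + |-4|² + |-5-3i|²) = (1/4)·88.0000 = 22.0000

Both sides agree, confirming Parseval's theorem.

Σ|x[n]|² = (1/N)Σ|X[k]|² = 22.0000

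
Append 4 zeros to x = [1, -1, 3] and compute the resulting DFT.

Original 3-point DFT: [3, 3.4641i, -3.4641i]
Zero-padded 7-point DFT provides frequency interpolation.

DFT_7([x, 0, ...]) = [3, -0.2911-2.1430i, -1.4804+2.2766i, 3.7714+2.7794i, 3.7714-2.7794i, -1.4804-2.2766i, -0.2911+2.1430i]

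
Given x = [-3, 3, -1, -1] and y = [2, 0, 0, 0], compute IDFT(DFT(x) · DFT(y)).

(x ⊛ y)[n] = Σ(m=0 to 3) x[m] · y[(n-m) mod 4]

Computing each output sample:
(x ⊛ y)[0] = -6
(x ⊛ y)[1] = 6
(x ⊛ y)[2] = -2
(x ⊛ y)[3] = -2

x ⊛ y = [-6, 6, -2, -2]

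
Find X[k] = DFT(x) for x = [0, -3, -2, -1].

X[k] = Σ(n=0 to 3) x[n] · ω_4^(nk)
where ω_4 = e^(-2πi/4)

Computing each X[k]:
X[0] = -6
X[1] = 2+2i
X[2] = 2
X[3] = 2-2i

X = [-6, 2+2i, 2, 2-2i]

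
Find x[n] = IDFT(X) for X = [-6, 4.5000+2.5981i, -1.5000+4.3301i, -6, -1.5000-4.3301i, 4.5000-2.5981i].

x[n] = (1/6) Σ(k=0 to 5) X[k] · e^(2πikn/6)

Computing each x[n]:
x[0] = -1
x[1] = -1
x[2] = -2
x[3] = -2
x[4] = -3
x[5] = 3

x = [-1, -1, -2, -2, -3, 3]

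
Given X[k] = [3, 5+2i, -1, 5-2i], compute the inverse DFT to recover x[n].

x[n] = (1/4) Σ(k=0 to 3) X[k] · e^(2πikn/4)

Computing each x[n]:
x[0] = 3
x[1] = 0
x[2] = -2
x[3] = 2

x = [3, 0, -2, 2]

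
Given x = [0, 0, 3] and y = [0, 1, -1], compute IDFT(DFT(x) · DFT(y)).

(x ⊛ y)[n] = Σ(m=0 to 2) x[m] · y[(n-m) mod 3]

Computing each output sample:
(x ⊛ y)[0] = 3
(x ⊛ y)[1] = -3
(x ⊛ y)[2] = 0

x ⊛ y = [3, -3, 0]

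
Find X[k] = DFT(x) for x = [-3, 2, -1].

X[k] = Σ(n=0 to 2) x[n] · ω_3^(nk)
where ω_3 = e^(-2πi/3)

Computing each X[k]:
X[0] = -2
X[1] = -3.5000-2.5981i
X[2] = -3.5000+2.5981i

X = [-2, -3.5000-2.5981i, -3.5000+2.5981i]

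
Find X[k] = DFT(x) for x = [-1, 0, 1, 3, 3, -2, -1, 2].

X[k] = Σ(n=0 to 7) x[n] · ω_8^(nk)
where ω_8 = e^(-2πi/8)

Computing each X[k]:
X[0] = 5
X[1] = -3.2929-4.1213i
X[2] = 2+7i
X[3] = -4.7071-0.1213i
X[4] = -1
X[5] = -4.7071+0.1213i
X[6] = 2-7i
X[7] = -3.2929+4.1213i

X = [5, -3.2929-4.1213i, 2+7i, -4.7071-0.1213i, -1, -4.7071+0.1213i, 2-7i, -3.2929+4.1213i]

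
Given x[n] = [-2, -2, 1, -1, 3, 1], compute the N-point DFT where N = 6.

X[k] = Σ(n=0 to 5) x[n] · ω_6^(nk)
where ω_6 = e^(-2πi/6)

Computing each X[k]:
X[0] = 0
X[1] = -3.5000+4.3301i
X[2] = -4.5000+0.8660i
X[3] = 4
X[4] = -4.5000-0.8660i
X[5] = -3.5000-4.3301i

X = [0, -3.5000+4.3301i, -4.5000+0.8660i, 4, -4.5000-0.8660i, -3.5000-4.3301i]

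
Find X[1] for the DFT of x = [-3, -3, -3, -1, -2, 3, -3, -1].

X[1] = Σ(n=0 to 7) x[n] · ω_8^(1n) where ω_8 = e^(-2πi/8)
= (-3)·ω_8^0 + (-3)·ω_8^1 + (-3)·ω_8^2 + (-1)·ω_8^3 + (-2)·ω_8^4 + (3)·ω_8^5 + (-3)·ω_8^6 + (-1)·ω_8^7

X[1] = -5.2426+4.2426i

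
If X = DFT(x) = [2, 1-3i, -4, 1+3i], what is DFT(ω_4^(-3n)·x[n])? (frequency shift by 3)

Modulation property: DFT(ω_4^(-3n)·x[n]) = X[(k-3) mod 4], so circularly shift X by 3 positions.

X[k-3] = [1-3i, -4, 1+3i, 2]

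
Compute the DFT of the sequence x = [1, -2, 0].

X[k] = Σ(n=0 to 2) x[n] · ω_3^(nk)
where ω_3 = e^(-2πi/3)

Computing each X[k]:
X[0] = -1
X[1] = 2.0000+1.7321i
X[2] = 2.0000-1.7321i

X = [-1, 2.0000+1.7321i, 2.0000-1.7321i]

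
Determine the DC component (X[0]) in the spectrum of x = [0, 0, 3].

X[0] = Σ(n=0 to 2) x[n] · ω_3^0 = Σ x[n]
= (0) + (0) + (3)

X[0] = 3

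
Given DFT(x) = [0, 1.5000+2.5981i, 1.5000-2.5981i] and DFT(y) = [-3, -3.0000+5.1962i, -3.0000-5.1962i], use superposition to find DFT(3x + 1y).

By linearity: DFT(3x + 1y) = 3·DFT(x) + 1·DFT(y)
= 3·[0, 1.5000+2.5981i, 1.5000-2.5981i] + 1·[-3, -3.0000+5.1962i, -3.0000-5.1962i]

Computing element-wise:
Z[0] = 3·(0) + 1·(-3) = -3
Z[1] = 3·(1.5000+2.5981i) + 1·(-3.0000+5.1962i) = 1.5000+12.9905i
Z[2] = 3·(1.5000-2.5981i) + 1·(-3.0000-5.1962i) = 1.5000-12.9905i

DFT(3x + 1y) = 3·X + 1·Y = [-3, 1.5000+12.9905i, 1.5000-12.9905i]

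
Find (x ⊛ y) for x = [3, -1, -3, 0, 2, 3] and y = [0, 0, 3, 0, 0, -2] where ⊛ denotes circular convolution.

(x ⊛ y)[n] = Σ(m=0 to 5) x[m] · y[(n-m) mod 6]

Computing each output sample:
(x ⊛ y)[0] = 8
(x ⊛ y)[1] = 15
(x ⊛ y)[2] = 9
(x ⊛ y)[3] = -7
(x ⊛ y)[4] = -15
(x ⊛ y)[5] = -6

x ⊛ y = [8, 15, 9, -7, -15, -6]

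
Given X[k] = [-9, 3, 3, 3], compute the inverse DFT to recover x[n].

x[n] = (1/4) Σ(k=0 to 3) X[k] · e^(2πikn/4)

Computing each x[n]:
x[0] = 0
x[1] = -3
x[2] = -3
x[3] = -3

x = [0, -3, -3, -3]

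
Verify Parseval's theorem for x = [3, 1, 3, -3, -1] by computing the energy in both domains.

Time domain:
Σ|x[n]|² = |3|² + |1|² + |3|² + |-3|² + |-1|² = 29.0000

Frequency domain:
(1/5)Σ|X[k]|² = (1/5)(|3|² + |3.0000-5.4288i|² + |3.0000+4.5308i|² + |3.0000-4.5308i|² + |3.0000+5.4288i|²) = (1/5)·145.0000 = 29.0000

Both sides agree, confirming Parseval's theorem.

Σ|x[n]|² = (1/N)Σ|X[k]|² = 29.0000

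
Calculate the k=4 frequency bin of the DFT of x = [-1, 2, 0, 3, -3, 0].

X[4] = Σ(n=0 to 5) x[n] · ω_6^(4n) where ω_6 = e^(-2πi/6)
= (-1)·ω_6^0 + (2)·ω_6^4 + (0)·ω_6^8 + (3)·ω_6^12 + (-3)·ω_6^16 + (0)·ω_6^20

X[4] = 2.5000-0.8660i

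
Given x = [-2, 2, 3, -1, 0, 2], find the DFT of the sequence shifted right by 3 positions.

Time shift by 3: X_shifted[k] = ω_6^(3k) · X[k]
Shifted x = [-1, 0, 2, -2, 2, 3]

DFT(x[n-3]) = [4, 0.5000+2.5981i, -6.5000+2.5981i, 2, -6.5000-2.5981i, 0.5000-2.5981i]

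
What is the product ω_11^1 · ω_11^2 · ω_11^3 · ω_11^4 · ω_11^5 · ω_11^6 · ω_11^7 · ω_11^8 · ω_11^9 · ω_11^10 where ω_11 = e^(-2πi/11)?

The primitive 11th roots of unity are ω_11^k for k coprime to 11: k ∈ {1, 2, 3, 4, 5, 6, 7, 8, 9, 10}
Their product equals the constant term of the cyclotomic polynomial Φ_11(x) up to sign.
For n ≥ 3, the product of all primitive nth roots of unity is 1. (For n=1 it is 1; for n=2 it is -1.)

1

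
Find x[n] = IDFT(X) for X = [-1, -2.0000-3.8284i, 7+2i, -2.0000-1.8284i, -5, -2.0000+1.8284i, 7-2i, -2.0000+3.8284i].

x[n] = (1/8) Σ(k=0 to 7) X[k] · e^(2πikn/8)

Computing each x[n]:
x[0] = 0
x[1] = 1
x[2] = -2
x[3] = 2
x[4] = 2
x[5] = -1
x[6] = -3
x[7] = 0

x = [0, 1, -2, 2, 2, -1, -3, 0]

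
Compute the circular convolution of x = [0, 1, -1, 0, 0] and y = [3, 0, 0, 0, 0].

(x ⊛ y)[n] = Σ(m=0 to 4) x[m] · y[(n-m) mod 5]

Computing each output sample:
(x ⊛ y)[0] = 0
(x ⊛ y)[1] = 3
(x ⊛ y)[2] = -3
(x ⊛ y)[3] = 0
(x ⊛ y)[4] = 0

x ⊛ y = [0, 3, -3, 0, 0]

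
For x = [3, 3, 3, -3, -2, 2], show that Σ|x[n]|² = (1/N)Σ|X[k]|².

Time domain:
Σ|x[n]|² = |3|² + |3|² + |3|² + |-3|² + |-2|² + |2|² = 44.0000

Frequency domain:
(1/6)Σ|X[k]|² = (1/6)(|6|² + |8.0000-5.1962i|² + |-3.0000+3.4641i|² + |2|² + |-3.0000-3.4641i|² + |8.0000+5.1962i|²) = (1/6)·264.0000 = 44.0000

Both sides agree, confirming Parseval's theorem.

Σ|x[n]|² = (1/N)Σ|X[k]|² = 44.0000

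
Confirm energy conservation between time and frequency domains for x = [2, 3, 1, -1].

Time domain:
Σ|x[n]|² = |2|² + |3|² + |1|² + |-1|² = 15.0000

Frequency domain:
(1/4)Σ|X[k]|² = (1/4)(|5|² + |1-4i|² + |1|² + |1+4i|²) = (1/4)·60.0000 = 15.0000

Both sides agree, confirming Parseval's theorem.

Σ|x[n]|² = (1/N)Σ|X[k]|² = 15.0000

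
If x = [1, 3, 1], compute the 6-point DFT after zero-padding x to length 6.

Original 3-point DFT: [5, -1.0000-1.7321i, -1.0000+1.7321i]
Zero-padded 6-point DFT provides frequency interpolation.

DFT_6([x, 0, ...]) = [5, 2.0000-3.4641i, -1.0000-1.7321i, -1, -1.0000+1.7321i, 2.0000+3.4641i]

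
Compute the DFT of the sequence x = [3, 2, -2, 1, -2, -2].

X[k] = Σ(n=0 to 5) x[n] · ω_6^(nk)
where ω_6 = e^(-2πi/6)

Computing each X[k]:
X[0] = 0
X[1] = 4.0000-3.4641i
X[2] = 6.0000-3.4641i
X[3] = -2
X[4] = 6.0000+3.4641i
X[5] = 4.0000+3.4641i

X = [0, 4.0000-3.4641i, 6.0000-3.4641i, -2, 6.0000+3.4641i, 4.0000+3.4641i]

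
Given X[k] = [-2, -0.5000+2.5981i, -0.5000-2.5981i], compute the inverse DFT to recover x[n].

x[n] = (1/3) Σ(k=0 to 2) X[k] · e^(2πikn/3)

Computing each x[n]:
x[0] = -1
x[1] = -2
x[2] = 1

x = [-1, -2, 1]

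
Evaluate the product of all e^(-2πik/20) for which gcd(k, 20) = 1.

The primitive 20th roots of unity are ω_20^k for k coprime to 20: k ∈ {1, 3, 7, 9, 11, 13, 17, 19}
Their product equals the constant term of the cyclotomic polynomial Φ_20(x) up to sign.
For n ≥ 3, the product of all primitive nth roots of unity is 1. (For n=1 it is 1; for n=2 it is -1.)

1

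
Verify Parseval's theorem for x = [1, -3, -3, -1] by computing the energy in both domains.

Time domain:
Σ|x[n]|² = |1|² + |-3|² + |-3|² + |-1|² = 20.0000

Frequency domain:
(1/4)Σ|X[k]|² = (1/4)(|-6|² + |4+2i|² + |2|² + |4-2i|²) = (1/4)·80.0000 = 20.0000

Both sides agree, confirming Parseval's theorem.

Σ|x[n]|² = (1/N)Σ|X[k]|² = 20.0000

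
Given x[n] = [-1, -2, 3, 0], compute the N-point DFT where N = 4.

X[k] = Σ(n=0 to 3) x[n] · ω_4^(nk)
where ω_4 = e^(-2πi/4)

Computing each X[k]:
X[0] = 0
X[1] = -4+2i
X[2] = 4
X[3] = -4-2i

X = [0, -4+2i, 4, -4-2i]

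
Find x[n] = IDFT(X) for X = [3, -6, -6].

x[n] = (1/3) Σ(k=0 to 2) X[k] · e^(2πikn/3)

Computing each x[n]:
x[0] = -3
x[1] = 3
x[2] = 3

x = [-3, 3, 3]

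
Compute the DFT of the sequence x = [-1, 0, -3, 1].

X[k] = Σ(n=0 to 3) x[n] · ω_4^(nk)
where ω_4 = e^(-2πi/4)

Computing each X[k]:
X[0] = -3
X[1] = 2+1i
X[2] = -5
X[3] = 2-1i

X = [-3, 2+1i, -5, 2-1i]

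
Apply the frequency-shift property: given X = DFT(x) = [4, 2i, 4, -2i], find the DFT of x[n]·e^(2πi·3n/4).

Modulation property: DFT(ω_4^(-3n)·x[n]) = X[(k-3) mod 4], so circularly shift X by 3 positions.

X[k-3] = [2i, 4, -2i, 4]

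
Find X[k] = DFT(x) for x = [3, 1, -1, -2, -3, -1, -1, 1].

X[k] = Σ(n=0 to 7) x[n] · ω_8^(nk)
where ω_8 = e^(-2πi/8)

Computing each X[k]:
X[0] = -3
X[1] = 9.5355+0.7071i
X[2] = 2-1i
X[3] = 2.4645+0.7071i
X[4] = -1
X[5] = 2.4645-0.7071i
X[6] = 2+1i
X[7] = 9.5355-0.7071i

X = [-3, 9.5355+0.7071i, 2-1i, 2.4645+0.7071i, -1, 2.4645-0.7071i, 2+1i, 9.5355-0.7071i]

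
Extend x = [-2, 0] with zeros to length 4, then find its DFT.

Original 2-point DFT: [-2, -2]
Zero-padded 4-point DFT provides frequency interpolation.

DFT_4([x, 0, ...]) = [-2, -2, -2, -2]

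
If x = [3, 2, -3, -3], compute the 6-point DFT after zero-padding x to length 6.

Original 4-point DFT: [-1, 6-5i, 1, 6+5i]
Zero-padded 6-point DFT provides frequency interpolation.

DFT_6([x, 0, ...]) = [-1, 8.5000+0.8660i, 0.5000-4.3301i, 1, 0.5000+4.3301i, 8.5000-0.8660i]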